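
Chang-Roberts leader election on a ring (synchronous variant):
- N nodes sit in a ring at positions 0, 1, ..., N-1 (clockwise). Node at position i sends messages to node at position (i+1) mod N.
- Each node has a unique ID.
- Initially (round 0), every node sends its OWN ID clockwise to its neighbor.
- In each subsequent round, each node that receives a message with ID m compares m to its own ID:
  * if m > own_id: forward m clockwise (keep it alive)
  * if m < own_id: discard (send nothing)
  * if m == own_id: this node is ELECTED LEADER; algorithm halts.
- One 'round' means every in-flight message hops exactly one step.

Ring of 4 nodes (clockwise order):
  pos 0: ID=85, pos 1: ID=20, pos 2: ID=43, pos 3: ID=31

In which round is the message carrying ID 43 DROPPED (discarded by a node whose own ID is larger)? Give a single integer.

Round 1: pos1(id20) recv 85: fwd; pos2(id43) recv 20: drop; pos3(id31) recv 43: fwd; pos0(id85) recv 31: drop
Round 2: pos2(id43) recv 85: fwd; pos0(id85) recv 43: drop
Round 3: pos3(id31) recv 85: fwd
Round 4: pos0(id85) recv 85: ELECTED
Message ID 43 originates at pos 2; dropped at pos 0 in round 2

Answer: 2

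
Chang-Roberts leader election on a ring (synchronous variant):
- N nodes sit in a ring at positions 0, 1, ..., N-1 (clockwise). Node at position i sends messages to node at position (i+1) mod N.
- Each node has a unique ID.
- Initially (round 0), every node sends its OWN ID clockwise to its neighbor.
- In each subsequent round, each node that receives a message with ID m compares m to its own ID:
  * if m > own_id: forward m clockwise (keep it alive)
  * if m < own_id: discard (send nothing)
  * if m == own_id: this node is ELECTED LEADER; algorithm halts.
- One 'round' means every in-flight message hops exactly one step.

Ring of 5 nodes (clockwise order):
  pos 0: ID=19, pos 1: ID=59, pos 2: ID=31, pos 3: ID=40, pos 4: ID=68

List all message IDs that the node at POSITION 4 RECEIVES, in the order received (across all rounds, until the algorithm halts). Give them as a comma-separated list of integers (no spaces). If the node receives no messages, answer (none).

Round 1: pos1(id59) recv 19: drop; pos2(id31) recv 59: fwd; pos3(id40) recv 31: drop; pos4(id68) recv 40: drop; pos0(id19) recv 68: fwd
Round 2: pos3(id40) recv 59: fwd; pos1(id59) recv 68: fwd
Round 3: pos4(id68) recv 59: drop; pos2(id31) recv 68: fwd
Round 4: pos3(id40) recv 68: fwd
Round 5: pos4(id68) recv 68: ELECTED

Answer: 40,59,68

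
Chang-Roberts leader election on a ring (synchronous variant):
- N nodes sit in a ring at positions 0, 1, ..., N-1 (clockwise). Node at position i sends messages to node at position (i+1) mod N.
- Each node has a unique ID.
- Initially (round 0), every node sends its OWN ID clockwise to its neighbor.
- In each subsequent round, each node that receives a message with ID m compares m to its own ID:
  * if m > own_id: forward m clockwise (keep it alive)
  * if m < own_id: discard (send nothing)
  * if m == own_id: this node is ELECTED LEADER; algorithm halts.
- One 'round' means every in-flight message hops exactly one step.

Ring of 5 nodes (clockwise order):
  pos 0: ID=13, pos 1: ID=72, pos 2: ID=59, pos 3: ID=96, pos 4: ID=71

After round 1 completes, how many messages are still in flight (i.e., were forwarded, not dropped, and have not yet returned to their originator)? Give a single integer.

Answer: 3

Derivation:
Round 1: pos1(id72) recv 13: drop; pos2(id59) recv 72: fwd; pos3(id96) recv 59: drop; pos4(id71) recv 96: fwd; pos0(id13) recv 71: fwd
After round 1: 3 messages still in flight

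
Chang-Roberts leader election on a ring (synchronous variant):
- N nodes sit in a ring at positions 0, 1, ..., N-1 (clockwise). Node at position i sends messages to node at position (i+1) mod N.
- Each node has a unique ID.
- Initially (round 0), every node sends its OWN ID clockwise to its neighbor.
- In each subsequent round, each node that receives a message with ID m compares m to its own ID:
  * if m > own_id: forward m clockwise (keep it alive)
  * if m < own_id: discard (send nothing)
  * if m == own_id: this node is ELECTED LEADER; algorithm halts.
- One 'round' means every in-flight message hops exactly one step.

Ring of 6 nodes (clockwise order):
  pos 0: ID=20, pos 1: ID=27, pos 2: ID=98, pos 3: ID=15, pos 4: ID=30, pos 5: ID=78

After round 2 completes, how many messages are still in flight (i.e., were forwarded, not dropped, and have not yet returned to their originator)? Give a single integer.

Round 1: pos1(id27) recv 20: drop; pos2(id98) recv 27: drop; pos3(id15) recv 98: fwd; pos4(id30) recv 15: drop; pos5(id78) recv 30: drop; pos0(id20) recv 78: fwd
Round 2: pos4(id30) recv 98: fwd; pos1(id27) recv 78: fwd
After round 2: 2 messages still in flight

Answer: 2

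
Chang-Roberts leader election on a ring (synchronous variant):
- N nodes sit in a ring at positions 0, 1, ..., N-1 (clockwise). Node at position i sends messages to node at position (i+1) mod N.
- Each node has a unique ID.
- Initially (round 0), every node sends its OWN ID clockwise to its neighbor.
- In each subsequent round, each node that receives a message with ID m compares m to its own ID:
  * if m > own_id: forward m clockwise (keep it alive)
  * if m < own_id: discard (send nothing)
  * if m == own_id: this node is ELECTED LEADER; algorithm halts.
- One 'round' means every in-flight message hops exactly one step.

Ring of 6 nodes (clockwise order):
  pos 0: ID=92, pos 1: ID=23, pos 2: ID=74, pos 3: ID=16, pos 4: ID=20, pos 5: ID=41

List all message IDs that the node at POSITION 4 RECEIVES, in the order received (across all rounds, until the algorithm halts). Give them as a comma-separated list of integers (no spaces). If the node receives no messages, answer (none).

Answer: 16,74,92

Derivation:
Round 1: pos1(id23) recv 92: fwd; pos2(id74) recv 23: drop; pos3(id16) recv 74: fwd; pos4(id20) recv 16: drop; pos5(id41) recv 20: drop; pos0(id92) recv 41: drop
Round 2: pos2(id74) recv 92: fwd; pos4(id20) recv 74: fwd
Round 3: pos3(id16) recv 92: fwd; pos5(id41) recv 74: fwd
Round 4: pos4(id20) recv 92: fwd; pos0(id92) recv 74: drop
Round 5: pos5(id41) recv 92: fwd
Round 6: pos0(id92) recv 92: ELECTED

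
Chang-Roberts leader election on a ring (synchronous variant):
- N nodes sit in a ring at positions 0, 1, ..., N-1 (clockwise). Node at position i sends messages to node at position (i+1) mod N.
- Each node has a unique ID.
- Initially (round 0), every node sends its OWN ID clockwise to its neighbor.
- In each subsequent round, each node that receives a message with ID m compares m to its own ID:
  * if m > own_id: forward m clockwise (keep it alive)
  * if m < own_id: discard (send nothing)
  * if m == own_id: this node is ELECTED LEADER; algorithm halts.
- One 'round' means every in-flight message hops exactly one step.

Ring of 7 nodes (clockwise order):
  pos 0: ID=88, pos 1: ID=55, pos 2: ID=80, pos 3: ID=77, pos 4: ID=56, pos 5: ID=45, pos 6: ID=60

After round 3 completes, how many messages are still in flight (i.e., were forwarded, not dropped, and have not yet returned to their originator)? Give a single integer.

Round 1: pos1(id55) recv 88: fwd; pos2(id80) recv 55: drop; pos3(id77) recv 80: fwd; pos4(id56) recv 77: fwd; pos5(id45) recv 56: fwd; pos6(id60) recv 45: drop; pos0(id88) recv 60: drop
Round 2: pos2(id80) recv 88: fwd; pos4(id56) recv 80: fwd; pos5(id45) recv 77: fwd; pos6(id60) recv 56: drop
Round 3: pos3(id77) recv 88: fwd; pos5(id45) recv 80: fwd; pos6(id60) recv 77: fwd
After round 3: 3 messages still in flight

Answer: 3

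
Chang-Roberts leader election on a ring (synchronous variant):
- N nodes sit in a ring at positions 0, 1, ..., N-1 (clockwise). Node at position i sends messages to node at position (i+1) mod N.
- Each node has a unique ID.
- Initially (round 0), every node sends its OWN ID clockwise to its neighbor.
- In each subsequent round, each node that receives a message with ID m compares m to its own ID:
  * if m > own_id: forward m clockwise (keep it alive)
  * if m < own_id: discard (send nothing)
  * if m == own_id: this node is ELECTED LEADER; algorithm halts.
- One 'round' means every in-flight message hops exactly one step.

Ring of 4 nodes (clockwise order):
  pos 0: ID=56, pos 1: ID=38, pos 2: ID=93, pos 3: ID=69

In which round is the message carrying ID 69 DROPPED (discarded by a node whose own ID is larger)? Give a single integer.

Round 1: pos1(id38) recv 56: fwd; pos2(id93) recv 38: drop; pos3(id69) recv 93: fwd; pos0(id56) recv 69: fwd
Round 2: pos2(id93) recv 56: drop; pos0(id56) recv 93: fwd; pos1(id38) recv 69: fwd
Round 3: pos1(id38) recv 93: fwd; pos2(id93) recv 69: drop
Round 4: pos2(id93) recv 93: ELECTED
Message ID 69 originates at pos 3; dropped at pos 2 in round 3

Answer: 3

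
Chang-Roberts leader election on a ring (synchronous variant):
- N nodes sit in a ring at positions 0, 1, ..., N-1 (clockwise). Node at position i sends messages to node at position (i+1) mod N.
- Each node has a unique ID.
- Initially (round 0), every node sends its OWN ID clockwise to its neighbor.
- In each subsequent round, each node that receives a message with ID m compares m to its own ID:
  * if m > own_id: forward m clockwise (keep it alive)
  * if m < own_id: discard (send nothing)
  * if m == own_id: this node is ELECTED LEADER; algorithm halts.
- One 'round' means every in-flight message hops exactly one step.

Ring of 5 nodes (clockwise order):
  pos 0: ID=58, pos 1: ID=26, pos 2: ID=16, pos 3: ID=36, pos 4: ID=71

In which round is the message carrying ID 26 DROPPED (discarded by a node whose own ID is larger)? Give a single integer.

Answer: 2

Derivation:
Round 1: pos1(id26) recv 58: fwd; pos2(id16) recv 26: fwd; pos3(id36) recv 16: drop; pos4(id71) recv 36: drop; pos0(id58) recv 71: fwd
Round 2: pos2(id16) recv 58: fwd; pos3(id36) recv 26: drop; pos1(id26) recv 71: fwd
Round 3: pos3(id36) recv 58: fwd; pos2(id16) recv 71: fwd
Round 4: pos4(id71) recv 58: drop; pos3(id36) recv 71: fwd
Round 5: pos4(id71) recv 71: ELECTED
Message ID 26 originates at pos 1; dropped at pos 3 in round 2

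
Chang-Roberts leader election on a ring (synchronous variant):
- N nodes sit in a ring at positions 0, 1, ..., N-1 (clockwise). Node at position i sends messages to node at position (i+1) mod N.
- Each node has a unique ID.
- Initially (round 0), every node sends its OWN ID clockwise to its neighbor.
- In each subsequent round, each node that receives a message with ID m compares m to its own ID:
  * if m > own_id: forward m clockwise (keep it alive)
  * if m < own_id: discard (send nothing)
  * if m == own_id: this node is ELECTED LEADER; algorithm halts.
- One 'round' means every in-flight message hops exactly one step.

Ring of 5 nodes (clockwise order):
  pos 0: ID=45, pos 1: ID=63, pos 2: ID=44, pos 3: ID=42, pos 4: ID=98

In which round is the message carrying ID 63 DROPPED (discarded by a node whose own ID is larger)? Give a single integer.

Round 1: pos1(id63) recv 45: drop; pos2(id44) recv 63: fwd; pos3(id42) recv 44: fwd; pos4(id98) recv 42: drop; pos0(id45) recv 98: fwd
Round 2: pos3(id42) recv 63: fwd; pos4(id98) recv 44: drop; pos1(id63) recv 98: fwd
Round 3: pos4(id98) recv 63: drop; pos2(id44) recv 98: fwd
Round 4: pos3(id42) recv 98: fwd
Round 5: pos4(id98) recv 98: ELECTED
Message ID 63 originates at pos 1; dropped at pos 4 in round 3

Answer: 3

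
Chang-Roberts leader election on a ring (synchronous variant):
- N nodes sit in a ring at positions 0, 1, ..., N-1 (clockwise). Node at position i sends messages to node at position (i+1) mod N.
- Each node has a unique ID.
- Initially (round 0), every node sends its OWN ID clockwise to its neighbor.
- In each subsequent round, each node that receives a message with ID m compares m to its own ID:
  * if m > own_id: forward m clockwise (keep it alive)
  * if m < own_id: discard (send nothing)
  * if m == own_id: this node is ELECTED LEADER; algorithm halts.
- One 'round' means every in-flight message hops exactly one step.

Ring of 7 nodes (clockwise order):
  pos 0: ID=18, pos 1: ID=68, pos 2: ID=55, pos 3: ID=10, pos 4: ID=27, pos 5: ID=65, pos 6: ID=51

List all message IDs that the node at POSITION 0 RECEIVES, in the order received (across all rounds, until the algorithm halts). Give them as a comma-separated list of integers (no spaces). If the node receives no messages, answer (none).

Round 1: pos1(id68) recv 18: drop; pos2(id55) recv 68: fwd; pos3(id10) recv 55: fwd; pos4(id27) recv 10: drop; pos5(id65) recv 27: drop; pos6(id51) recv 65: fwd; pos0(id18) recv 51: fwd
Round 2: pos3(id10) recv 68: fwd; pos4(id27) recv 55: fwd; pos0(id18) recv 65: fwd; pos1(id68) recv 51: drop
Round 3: pos4(id27) recv 68: fwd; pos5(id65) recv 55: drop; pos1(id68) recv 65: drop
Round 4: pos5(id65) recv 68: fwd
Round 5: pos6(id51) recv 68: fwd
Round 6: pos0(id18) recv 68: fwd
Round 7: pos1(id68) recv 68: ELECTED

Answer: 51,65,68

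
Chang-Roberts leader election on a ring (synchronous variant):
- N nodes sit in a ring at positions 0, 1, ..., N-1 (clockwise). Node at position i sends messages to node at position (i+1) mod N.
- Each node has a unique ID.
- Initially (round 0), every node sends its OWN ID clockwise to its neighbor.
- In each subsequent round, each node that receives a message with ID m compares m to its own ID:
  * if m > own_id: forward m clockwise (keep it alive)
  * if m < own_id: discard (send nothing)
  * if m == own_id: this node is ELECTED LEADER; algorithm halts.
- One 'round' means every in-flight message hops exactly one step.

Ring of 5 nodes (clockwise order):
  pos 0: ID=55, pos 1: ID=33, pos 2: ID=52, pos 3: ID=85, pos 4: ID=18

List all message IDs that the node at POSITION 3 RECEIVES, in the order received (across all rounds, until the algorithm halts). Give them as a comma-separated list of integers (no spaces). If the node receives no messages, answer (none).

Round 1: pos1(id33) recv 55: fwd; pos2(id52) recv 33: drop; pos3(id85) recv 52: drop; pos4(id18) recv 85: fwd; pos0(id55) recv 18: drop
Round 2: pos2(id52) recv 55: fwd; pos0(id55) recv 85: fwd
Round 3: pos3(id85) recv 55: drop; pos1(id33) recv 85: fwd
Round 4: pos2(id52) recv 85: fwd
Round 5: pos3(id85) recv 85: ELECTED

Answer: 52,55,85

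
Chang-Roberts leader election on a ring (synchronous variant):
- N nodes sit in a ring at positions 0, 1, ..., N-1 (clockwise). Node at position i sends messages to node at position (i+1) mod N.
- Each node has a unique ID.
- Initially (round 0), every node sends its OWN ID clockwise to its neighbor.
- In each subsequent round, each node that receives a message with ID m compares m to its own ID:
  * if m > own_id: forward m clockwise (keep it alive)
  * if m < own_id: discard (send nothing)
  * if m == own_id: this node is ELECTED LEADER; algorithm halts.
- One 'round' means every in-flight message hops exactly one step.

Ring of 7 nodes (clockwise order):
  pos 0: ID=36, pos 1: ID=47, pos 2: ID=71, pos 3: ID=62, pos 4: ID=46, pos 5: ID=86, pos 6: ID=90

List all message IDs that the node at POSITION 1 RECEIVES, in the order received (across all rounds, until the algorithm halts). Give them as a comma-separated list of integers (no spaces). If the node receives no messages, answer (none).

Round 1: pos1(id47) recv 36: drop; pos2(id71) recv 47: drop; pos3(id62) recv 71: fwd; pos4(id46) recv 62: fwd; pos5(id86) recv 46: drop; pos6(id90) recv 86: drop; pos0(id36) recv 90: fwd
Round 2: pos4(id46) recv 71: fwd; pos5(id86) recv 62: drop; pos1(id47) recv 90: fwd
Round 3: pos5(id86) recv 71: drop; pos2(id71) recv 90: fwd
Round 4: pos3(id62) recv 90: fwd
Round 5: pos4(id46) recv 90: fwd
Round 6: pos5(id86) recv 90: fwd
Round 7: pos6(id90) recv 90: ELECTED

Answer: 36,90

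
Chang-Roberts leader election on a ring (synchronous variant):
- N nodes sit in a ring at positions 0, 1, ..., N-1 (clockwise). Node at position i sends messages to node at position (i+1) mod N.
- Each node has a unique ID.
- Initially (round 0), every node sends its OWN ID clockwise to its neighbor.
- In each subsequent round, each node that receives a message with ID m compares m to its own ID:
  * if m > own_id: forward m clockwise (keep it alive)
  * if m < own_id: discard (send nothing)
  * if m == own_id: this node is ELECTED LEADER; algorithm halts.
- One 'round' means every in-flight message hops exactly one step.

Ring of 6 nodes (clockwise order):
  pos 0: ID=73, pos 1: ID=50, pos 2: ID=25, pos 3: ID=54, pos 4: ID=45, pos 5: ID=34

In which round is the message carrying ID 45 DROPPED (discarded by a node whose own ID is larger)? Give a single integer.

Answer: 2

Derivation:
Round 1: pos1(id50) recv 73: fwd; pos2(id25) recv 50: fwd; pos3(id54) recv 25: drop; pos4(id45) recv 54: fwd; pos5(id34) recv 45: fwd; pos0(id73) recv 34: drop
Round 2: pos2(id25) recv 73: fwd; pos3(id54) recv 50: drop; pos5(id34) recv 54: fwd; pos0(id73) recv 45: drop
Round 3: pos3(id54) recv 73: fwd; pos0(id73) recv 54: drop
Round 4: pos4(id45) recv 73: fwd
Round 5: pos5(id34) recv 73: fwd
Round 6: pos0(id73) recv 73: ELECTED
Message ID 45 originates at pos 4; dropped at pos 0 in round 2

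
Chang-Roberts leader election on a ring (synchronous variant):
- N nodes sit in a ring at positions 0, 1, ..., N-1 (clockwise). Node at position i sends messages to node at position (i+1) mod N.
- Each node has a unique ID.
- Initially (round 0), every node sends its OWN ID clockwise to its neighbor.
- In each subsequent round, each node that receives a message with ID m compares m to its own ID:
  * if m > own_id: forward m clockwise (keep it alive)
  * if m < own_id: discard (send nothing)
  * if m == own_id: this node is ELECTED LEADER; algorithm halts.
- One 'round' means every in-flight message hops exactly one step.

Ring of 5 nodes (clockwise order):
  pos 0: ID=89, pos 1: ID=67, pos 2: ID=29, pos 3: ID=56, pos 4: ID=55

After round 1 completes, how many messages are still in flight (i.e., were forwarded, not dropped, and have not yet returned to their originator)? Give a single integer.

Answer: 3

Derivation:
Round 1: pos1(id67) recv 89: fwd; pos2(id29) recv 67: fwd; pos3(id56) recv 29: drop; pos4(id55) recv 56: fwd; pos0(id89) recv 55: drop
After round 1: 3 messages still in flight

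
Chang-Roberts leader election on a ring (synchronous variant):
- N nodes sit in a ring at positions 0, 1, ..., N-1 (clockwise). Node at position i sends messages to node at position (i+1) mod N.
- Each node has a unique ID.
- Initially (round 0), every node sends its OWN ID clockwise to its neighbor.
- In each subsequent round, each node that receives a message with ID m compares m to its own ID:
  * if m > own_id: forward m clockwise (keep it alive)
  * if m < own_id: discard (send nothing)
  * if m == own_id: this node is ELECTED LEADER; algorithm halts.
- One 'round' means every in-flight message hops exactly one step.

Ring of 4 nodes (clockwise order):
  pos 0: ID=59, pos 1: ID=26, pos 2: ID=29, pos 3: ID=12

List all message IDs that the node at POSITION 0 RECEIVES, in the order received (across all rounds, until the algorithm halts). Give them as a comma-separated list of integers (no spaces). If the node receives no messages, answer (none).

Answer: 12,29,59

Derivation:
Round 1: pos1(id26) recv 59: fwd; pos2(id29) recv 26: drop; pos3(id12) recv 29: fwd; pos0(id59) recv 12: drop
Round 2: pos2(id29) recv 59: fwd; pos0(id59) recv 29: drop
Round 3: pos3(id12) recv 59: fwd
Round 4: pos0(id59) recv 59: ELECTED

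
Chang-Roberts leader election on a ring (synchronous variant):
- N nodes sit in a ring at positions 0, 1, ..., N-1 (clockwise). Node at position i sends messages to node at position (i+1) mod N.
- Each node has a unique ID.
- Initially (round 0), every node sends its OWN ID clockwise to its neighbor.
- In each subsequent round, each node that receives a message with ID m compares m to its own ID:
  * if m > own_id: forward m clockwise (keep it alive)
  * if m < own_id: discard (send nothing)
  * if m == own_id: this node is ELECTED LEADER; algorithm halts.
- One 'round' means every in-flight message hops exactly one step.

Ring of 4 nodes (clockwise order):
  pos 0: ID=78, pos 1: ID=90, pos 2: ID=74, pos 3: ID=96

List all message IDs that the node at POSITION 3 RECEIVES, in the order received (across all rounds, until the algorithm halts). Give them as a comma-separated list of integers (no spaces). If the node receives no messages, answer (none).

Answer: 74,90,96

Derivation:
Round 1: pos1(id90) recv 78: drop; pos2(id74) recv 90: fwd; pos3(id96) recv 74: drop; pos0(id78) recv 96: fwd
Round 2: pos3(id96) recv 90: drop; pos1(id90) recv 96: fwd
Round 3: pos2(id74) recv 96: fwd
Round 4: pos3(id96) recv 96: ELECTED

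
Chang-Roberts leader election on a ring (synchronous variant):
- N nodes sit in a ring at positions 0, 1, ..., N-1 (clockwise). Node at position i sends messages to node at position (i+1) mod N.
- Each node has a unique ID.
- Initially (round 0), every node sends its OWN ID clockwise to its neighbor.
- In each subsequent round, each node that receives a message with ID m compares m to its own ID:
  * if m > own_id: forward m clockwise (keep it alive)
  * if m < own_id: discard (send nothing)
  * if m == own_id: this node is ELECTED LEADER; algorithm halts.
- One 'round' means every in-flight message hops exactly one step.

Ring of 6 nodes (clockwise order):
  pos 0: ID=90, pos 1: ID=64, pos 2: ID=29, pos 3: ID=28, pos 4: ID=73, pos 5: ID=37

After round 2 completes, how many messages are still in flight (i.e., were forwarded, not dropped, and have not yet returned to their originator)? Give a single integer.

Answer: 2

Derivation:
Round 1: pos1(id64) recv 90: fwd; pos2(id29) recv 64: fwd; pos3(id28) recv 29: fwd; pos4(id73) recv 28: drop; pos5(id37) recv 73: fwd; pos0(id90) recv 37: drop
Round 2: pos2(id29) recv 90: fwd; pos3(id28) recv 64: fwd; pos4(id73) recv 29: drop; pos0(id90) recv 73: drop
After round 2: 2 messages still in flight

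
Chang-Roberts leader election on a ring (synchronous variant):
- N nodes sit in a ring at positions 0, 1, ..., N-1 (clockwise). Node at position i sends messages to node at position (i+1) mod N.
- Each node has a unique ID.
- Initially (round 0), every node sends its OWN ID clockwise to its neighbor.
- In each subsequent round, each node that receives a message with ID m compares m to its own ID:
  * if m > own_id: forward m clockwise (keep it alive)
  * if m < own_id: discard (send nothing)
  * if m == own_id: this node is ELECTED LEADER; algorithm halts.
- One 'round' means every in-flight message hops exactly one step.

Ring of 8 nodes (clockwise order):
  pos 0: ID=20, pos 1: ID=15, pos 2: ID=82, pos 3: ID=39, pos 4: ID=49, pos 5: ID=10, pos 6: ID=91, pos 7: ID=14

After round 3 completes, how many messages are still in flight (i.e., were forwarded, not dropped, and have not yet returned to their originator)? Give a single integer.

Round 1: pos1(id15) recv 20: fwd; pos2(id82) recv 15: drop; pos3(id39) recv 82: fwd; pos4(id49) recv 39: drop; pos5(id10) recv 49: fwd; pos6(id91) recv 10: drop; pos7(id14) recv 91: fwd; pos0(id20) recv 14: drop
Round 2: pos2(id82) recv 20: drop; pos4(id49) recv 82: fwd; pos6(id91) recv 49: drop; pos0(id20) recv 91: fwd
Round 3: pos5(id10) recv 82: fwd; pos1(id15) recv 91: fwd
After round 3: 2 messages still in flight

Answer: 2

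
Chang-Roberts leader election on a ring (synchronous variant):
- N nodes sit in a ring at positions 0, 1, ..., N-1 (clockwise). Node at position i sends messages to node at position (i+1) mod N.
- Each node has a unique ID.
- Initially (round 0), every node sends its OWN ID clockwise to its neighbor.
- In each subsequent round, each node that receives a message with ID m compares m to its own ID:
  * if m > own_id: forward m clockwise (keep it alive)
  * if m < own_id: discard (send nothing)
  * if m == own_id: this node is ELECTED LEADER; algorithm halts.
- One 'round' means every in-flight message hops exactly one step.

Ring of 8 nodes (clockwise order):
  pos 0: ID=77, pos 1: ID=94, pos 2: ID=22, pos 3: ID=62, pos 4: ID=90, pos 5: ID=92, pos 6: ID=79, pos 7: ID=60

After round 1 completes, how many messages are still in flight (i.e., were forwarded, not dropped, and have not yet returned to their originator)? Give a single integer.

Answer: 3

Derivation:
Round 1: pos1(id94) recv 77: drop; pos2(id22) recv 94: fwd; pos3(id62) recv 22: drop; pos4(id90) recv 62: drop; pos5(id92) recv 90: drop; pos6(id79) recv 92: fwd; pos7(id60) recv 79: fwd; pos0(id77) recv 60: drop
After round 1: 3 messages still in flight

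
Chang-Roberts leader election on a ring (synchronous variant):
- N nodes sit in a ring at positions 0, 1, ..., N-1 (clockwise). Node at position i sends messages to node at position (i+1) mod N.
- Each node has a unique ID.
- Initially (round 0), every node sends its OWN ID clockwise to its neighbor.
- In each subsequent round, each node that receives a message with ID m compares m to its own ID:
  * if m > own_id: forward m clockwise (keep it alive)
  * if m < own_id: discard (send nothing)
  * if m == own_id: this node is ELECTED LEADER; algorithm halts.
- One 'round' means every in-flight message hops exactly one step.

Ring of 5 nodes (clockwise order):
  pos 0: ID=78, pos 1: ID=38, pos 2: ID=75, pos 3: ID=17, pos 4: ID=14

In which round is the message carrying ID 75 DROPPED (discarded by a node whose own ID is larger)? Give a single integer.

Answer: 3

Derivation:
Round 1: pos1(id38) recv 78: fwd; pos2(id75) recv 38: drop; pos3(id17) recv 75: fwd; pos4(id14) recv 17: fwd; pos0(id78) recv 14: drop
Round 2: pos2(id75) recv 78: fwd; pos4(id14) recv 75: fwd; pos0(id78) recv 17: drop
Round 3: pos3(id17) recv 78: fwd; pos0(id78) recv 75: drop
Round 4: pos4(id14) recv 78: fwd
Round 5: pos0(id78) recv 78: ELECTED
Message ID 75 originates at pos 2; dropped at pos 0 in round 3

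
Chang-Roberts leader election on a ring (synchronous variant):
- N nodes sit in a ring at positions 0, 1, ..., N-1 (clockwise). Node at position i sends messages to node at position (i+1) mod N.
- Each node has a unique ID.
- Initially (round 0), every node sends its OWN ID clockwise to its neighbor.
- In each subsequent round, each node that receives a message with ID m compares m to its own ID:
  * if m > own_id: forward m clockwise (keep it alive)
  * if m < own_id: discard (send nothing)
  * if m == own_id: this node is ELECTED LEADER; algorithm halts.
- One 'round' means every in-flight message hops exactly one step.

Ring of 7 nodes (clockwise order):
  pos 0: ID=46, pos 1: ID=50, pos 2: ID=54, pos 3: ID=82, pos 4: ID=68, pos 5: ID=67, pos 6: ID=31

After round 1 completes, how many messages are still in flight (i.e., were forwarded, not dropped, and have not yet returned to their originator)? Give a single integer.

Answer: 3

Derivation:
Round 1: pos1(id50) recv 46: drop; pos2(id54) recv 50: drop; pos3(id82) recv 54: drop; pos4(id68) recv 82: fwd; pos5(id67) recv 68: fwd; pos6(id31) recv 67: fwd; pos0(id46) recv 31: drop
After round 1: 3 messages still in flight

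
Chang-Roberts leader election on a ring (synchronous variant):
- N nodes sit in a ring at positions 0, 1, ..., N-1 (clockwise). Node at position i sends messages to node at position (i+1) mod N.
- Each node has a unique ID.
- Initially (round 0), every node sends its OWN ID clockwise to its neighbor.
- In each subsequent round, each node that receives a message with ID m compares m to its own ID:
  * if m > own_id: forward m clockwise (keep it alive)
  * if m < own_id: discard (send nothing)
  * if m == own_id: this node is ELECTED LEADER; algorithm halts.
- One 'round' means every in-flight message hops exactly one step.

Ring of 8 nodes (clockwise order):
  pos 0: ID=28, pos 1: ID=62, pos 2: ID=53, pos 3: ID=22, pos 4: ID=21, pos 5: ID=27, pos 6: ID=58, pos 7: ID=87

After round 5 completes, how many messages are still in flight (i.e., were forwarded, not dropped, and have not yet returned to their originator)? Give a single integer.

Answer: 2

Derivation:
Round 1: pos1(id62) recv 28: drop; pos2(id53) recv 62: fwd; pos3(id22) recv 53: fwd; pos4(id21) recv 22: fwd; pos5(id27) recv 21: drop; pos6(id58) recv 27: drop; pos7(id87) recv 58: drop; pos0(id28) recv 87: fwd
Round 2: pos3(id22) recv 62: fwd; pos4(id21) recv 53: fwd; pos5(id27) recv 22: drop; pos1(id62) recv 87: fwd
Round 3: pos4(id21) recv 62: fwd; pos5(id27) recv 53: fwd; pos2(id53) recv 87: fwd
Round 4: pos5(id27) recv 62: fwd; pos6(id58) recv 53: drop; pos3(id22) recv 87: fwd
Round 5: pos6(id58) recv 62: fwd; pos4(id21) recv 87: fwd
After round 5: 2 messages still in flight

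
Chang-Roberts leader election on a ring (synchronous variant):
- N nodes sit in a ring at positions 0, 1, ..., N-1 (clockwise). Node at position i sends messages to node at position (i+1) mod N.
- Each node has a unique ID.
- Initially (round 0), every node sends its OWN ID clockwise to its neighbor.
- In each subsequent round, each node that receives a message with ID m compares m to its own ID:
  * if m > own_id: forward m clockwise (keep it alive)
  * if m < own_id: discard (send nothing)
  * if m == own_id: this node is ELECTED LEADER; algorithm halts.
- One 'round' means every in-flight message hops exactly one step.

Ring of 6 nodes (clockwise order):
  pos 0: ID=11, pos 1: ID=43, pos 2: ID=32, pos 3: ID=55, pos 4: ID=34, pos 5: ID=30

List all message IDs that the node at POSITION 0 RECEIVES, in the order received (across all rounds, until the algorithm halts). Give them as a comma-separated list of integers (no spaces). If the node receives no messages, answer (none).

Answer: 30,34,55

Derivation:
Round 1: pos1(id43) recv 11: drop; pos2(id32) recv 43: fwd; pos3(id55) recv 32: drop; pos4(id34) recv 55: fwd; pos5(id30) recv 34: fwd; pos0(id11) recv 30: fwd
Round 2: pos3(id55) recv 43: drop; pos5(id30) recv 55: fwd; pos0(id11) recv 34: fwd; pos1(id43) recv 30: drop
Round 3: pos0(id11) recv 55: fwd; pos1(id43) recv 34: drop
Round 4: pos1(id43) recv 55: fwd
Round 5: pos2(id32) recv 55: fwd
Round 6: pos3(id55) recv 55: ELECTED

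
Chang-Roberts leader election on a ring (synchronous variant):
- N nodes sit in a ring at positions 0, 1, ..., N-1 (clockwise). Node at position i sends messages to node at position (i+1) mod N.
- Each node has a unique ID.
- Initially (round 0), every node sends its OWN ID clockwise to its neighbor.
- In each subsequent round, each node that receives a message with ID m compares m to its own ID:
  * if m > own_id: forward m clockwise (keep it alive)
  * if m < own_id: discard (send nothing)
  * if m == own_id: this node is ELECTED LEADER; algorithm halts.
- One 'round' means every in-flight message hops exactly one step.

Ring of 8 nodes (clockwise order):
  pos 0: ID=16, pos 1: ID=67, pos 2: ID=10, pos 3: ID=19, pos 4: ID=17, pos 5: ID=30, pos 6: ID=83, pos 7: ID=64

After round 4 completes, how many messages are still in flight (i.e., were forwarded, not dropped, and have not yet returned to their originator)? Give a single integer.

Round 1: pos1(id67) recv 16: drop; pos2(id10) recv 67: fwd; pos3(id19) recv 10: drop; pos4(id17) recv 19: fwd; pos5(id30) recv 17: drop; pos6(id83) recv 30: drop; pos7(id64) recv 83: fwd; pos0(id16) recv 64: fwd
Round 2: pos3(id19) recv 67: fwd; pos5(id30) recv 19: drop; pos0(id16) recv 83: fwd; pos1(id67) recv 64: drop
Round 3: pos4(id17) recv 67: fwd; pos1(id67) recv 83: fwd
Round 4: pos5(id30) recv 67: fwd; pos2(id10) recv 83: fwd
After round 4: 2 messages still in flight

Answer: 2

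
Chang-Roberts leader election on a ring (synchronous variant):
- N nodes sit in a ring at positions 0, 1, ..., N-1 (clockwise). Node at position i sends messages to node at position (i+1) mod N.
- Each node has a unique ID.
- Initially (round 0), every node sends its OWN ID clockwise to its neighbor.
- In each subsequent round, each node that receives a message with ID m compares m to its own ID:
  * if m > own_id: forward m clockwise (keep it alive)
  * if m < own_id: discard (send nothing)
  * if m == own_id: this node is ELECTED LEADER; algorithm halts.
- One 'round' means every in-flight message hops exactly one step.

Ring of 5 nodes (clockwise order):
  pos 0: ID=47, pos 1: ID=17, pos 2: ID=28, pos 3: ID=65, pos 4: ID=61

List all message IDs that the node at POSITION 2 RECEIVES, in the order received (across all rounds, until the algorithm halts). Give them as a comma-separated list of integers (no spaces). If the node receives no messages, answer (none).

Round 1: pos1(id17) recv 47: fwd; pos2(id28) recv 17: drop; pos3(id65) recv 28: drop; pos4(id61) recv 65: fwd; pos0(id47) recv 61: fwd
Round 2: pos2(id28) recv 47: fwd; pos0(id47) recv 65: fwd; pos1(id17) recv 61: fwd
Round 3: pos3(id65) recv 47: drop; pos1(id17) recv 65: fwd; pos2(id28) recv 61: fwd
Round 4: pos2(id28) recv 65: fwd; pos3(id65) recv 61: drop
Round 5: pos3(id65) recv 65: ELECTED

Answer: 17,47,61,65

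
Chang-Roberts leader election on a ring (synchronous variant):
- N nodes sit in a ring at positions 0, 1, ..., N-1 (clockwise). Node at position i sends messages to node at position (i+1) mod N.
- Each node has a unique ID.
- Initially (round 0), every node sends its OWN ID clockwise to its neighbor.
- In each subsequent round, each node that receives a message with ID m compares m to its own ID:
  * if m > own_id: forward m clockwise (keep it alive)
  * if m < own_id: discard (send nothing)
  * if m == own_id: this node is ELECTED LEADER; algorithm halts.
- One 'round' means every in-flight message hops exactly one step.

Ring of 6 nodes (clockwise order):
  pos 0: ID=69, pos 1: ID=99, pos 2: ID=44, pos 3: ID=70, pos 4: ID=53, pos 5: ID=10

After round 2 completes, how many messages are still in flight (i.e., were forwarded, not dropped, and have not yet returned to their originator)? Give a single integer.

Answer: 2

Derivation:
Round 1: pos1(id99) recv 69: drop; pos2(id44) recv 99: fwd; pos3(id70) recv 44: drop; pos4(id53) recv 70: fwd; pos5(id10) recv 53: fwd; pos0(id69) recv 10: drop
Round 2: pos3(id70) recv 99: fwd; pos5(id10) recv 70: fwd; pos0(id69) recv 53: drop
After round 2: 2 messages still in flight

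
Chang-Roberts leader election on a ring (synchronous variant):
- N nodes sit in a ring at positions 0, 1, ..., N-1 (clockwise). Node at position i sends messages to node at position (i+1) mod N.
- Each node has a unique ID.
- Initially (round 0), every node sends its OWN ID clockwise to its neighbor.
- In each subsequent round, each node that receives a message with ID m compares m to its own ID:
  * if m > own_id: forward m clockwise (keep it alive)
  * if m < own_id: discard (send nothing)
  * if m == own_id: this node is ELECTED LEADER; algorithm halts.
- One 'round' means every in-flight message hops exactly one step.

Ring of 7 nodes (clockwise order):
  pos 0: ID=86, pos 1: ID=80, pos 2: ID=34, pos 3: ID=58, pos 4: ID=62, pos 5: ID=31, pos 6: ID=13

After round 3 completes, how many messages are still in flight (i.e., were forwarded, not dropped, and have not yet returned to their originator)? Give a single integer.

Round 1: pos1(id80) recv 86: fwd; pos2(id34) recv 80: fwd; pos3(id58) recv 34: drop; pos4(id62) recv 58: drop; pos5(id31) recv 62: fwd; pos6(id13) recv 31: fwd; pos0(id86) recv 13: drop
Round 2: pos2(id34) recv 86: fwd; pos3(id58) recv 80: fwd; pos6(id13) recv 62: fwd; pos0(id86) recv 31: drop
Round 3: pos3(id58) recv 86: fwd; pos4(id62) recv 80: fwd; pos0(id86) recv 62: drop
After round 3: 2 messages still in flight

Answer: 2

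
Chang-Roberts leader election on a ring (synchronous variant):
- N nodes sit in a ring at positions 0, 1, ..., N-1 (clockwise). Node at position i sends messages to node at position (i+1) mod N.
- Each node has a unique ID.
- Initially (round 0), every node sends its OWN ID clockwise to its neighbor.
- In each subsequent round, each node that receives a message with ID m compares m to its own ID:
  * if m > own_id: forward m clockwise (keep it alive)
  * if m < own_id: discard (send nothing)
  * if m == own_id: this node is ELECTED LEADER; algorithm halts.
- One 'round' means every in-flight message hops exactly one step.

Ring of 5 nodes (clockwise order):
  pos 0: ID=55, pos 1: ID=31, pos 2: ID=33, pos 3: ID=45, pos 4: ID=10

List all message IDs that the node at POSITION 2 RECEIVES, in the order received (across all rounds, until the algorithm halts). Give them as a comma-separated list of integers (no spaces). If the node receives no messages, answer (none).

Round 1: pos1(id31) recv 55: fwd; pos2(id33) recv 31: drop; pos3(id45) recv 33: drop; pos4(id10) recv 45: fwd; pos0(id55) recv 10: drop
Round 2: pos2(id33) recv 55: fwd; pos0(id55) recv 45: drop
Round 3: pos3(id45) recv 55: fwd
Round 4: pos4(id10) recv 55: fwd
Round 5: pos0(id55) recv 55: ELECTED

Answer: 31,55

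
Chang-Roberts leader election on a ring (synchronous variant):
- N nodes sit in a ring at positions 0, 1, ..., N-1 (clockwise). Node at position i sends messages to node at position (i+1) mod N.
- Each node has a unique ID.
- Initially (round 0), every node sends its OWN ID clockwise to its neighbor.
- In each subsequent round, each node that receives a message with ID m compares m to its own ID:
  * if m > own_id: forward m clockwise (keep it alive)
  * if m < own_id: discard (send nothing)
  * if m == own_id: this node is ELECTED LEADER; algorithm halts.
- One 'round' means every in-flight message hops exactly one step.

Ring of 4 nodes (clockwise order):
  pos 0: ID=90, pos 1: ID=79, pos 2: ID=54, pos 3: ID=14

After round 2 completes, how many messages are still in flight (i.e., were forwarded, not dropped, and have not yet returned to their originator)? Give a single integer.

Round 1: pos1(id79) recv 90: fwd; pos2(id54) recv 79: fwd; pos3(id14) recv 54: fwd; pos0(id90) recv 14: drop
Round 2: pos2(id54) recv 90: fwd; pos3(id14) recv 79: fwd; pos0(id90) recv 54: drop
After round 2: 2 messages still in flight

Answer: 2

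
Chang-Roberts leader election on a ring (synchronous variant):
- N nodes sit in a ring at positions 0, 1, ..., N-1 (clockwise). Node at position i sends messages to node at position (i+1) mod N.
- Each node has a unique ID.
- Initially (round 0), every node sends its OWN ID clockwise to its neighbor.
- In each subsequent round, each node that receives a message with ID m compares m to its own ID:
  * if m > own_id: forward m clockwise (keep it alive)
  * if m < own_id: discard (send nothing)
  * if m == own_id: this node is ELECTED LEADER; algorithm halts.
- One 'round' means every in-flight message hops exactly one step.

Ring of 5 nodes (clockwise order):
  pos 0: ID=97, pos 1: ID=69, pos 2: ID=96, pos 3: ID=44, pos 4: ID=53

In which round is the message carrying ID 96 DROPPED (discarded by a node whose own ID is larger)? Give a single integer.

Answer: 3

Derivation:
Round 1: pos1(id69) recv 97: fwd; pos2(id96) recv 69: drop; pos3(id44) recv 96: fwd; pos4(id53) recv 44: drop; pos0(id97) recv 53: drop
Round 2: pos2(id96) recv 97: fwd; pos4(id53) recv 96: fwd
Round 3: pos3(id44) recv 97: fwd; pos0(id97) recv 96: drop
Round 4: pos4(id53) recv 97: fwd
Round 5: pos0(id97) recv 97: ELECTED
Message ID 96 originates at pos 2; dropped at pos 0 in round 3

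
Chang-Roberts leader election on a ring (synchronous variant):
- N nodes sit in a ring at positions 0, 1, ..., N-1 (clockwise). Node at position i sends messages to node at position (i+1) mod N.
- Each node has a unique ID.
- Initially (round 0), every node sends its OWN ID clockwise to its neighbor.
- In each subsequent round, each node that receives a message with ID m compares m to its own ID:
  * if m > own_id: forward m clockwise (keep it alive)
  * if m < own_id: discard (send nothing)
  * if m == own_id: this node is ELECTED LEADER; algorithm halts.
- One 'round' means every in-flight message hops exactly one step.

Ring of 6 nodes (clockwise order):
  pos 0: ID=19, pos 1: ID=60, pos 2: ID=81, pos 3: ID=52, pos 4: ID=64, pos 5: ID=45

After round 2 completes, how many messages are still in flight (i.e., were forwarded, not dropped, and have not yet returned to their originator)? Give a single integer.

Round 1: pos1(id60) recv 19: drop; pos2(id81) recv 60: drop; pos3(id52) recv 81: fwd; pos4(id64) recv 52: drop; pos5(id45) recv 64: fwd; pos0(id19) recv 45: fwd
Round 2: pos4(id64) recv 81: fwd; pos0(id19) recv 64: fwd; pos1(id60) recv 45: drop
After round 2: 2 messages still in flight

Answer: 2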